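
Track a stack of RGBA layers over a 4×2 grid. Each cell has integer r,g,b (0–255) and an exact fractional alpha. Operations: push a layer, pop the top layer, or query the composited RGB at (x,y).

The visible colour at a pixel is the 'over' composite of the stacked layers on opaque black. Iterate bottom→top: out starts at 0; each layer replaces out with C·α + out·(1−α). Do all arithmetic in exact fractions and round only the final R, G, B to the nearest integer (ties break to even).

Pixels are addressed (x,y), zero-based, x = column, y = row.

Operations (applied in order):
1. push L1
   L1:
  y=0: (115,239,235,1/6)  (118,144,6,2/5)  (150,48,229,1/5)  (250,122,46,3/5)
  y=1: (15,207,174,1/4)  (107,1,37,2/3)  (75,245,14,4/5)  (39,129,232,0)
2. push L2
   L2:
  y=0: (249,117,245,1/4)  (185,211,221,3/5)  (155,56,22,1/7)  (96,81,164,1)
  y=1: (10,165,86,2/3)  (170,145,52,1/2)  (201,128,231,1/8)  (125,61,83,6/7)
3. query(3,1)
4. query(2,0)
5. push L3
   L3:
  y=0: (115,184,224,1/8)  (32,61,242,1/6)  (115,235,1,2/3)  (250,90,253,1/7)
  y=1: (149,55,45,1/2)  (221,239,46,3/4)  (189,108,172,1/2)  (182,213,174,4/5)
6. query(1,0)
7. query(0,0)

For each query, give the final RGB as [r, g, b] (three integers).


query (3,1) [L1,L2] — begin 0,0,0
L1 α=0: [0, 0, 0]
L2 α=6/7: [750/7, 366/7, 498/7]
→ [107, 52, 71]

(2,0) stack=L1,L2; from [0,0,0]:
after L1 α=1/5: [30, 48/5, 229/5]
after L2 α=1/7: [335/7, 568/35, 212/5]
rounded: [48, 16, 42]

at x=1,y=0 over L1,L2,L3:
+L1 (α=2/5) → [236/5, 288/5, 12/5]
+L2 (α=3/5) → [3247/25, 3741/25, 3339/25]
+L3 (α=1/6) → [3407/30, 2023/15, 4549/30]
rounded: [114, 135, 152]

(0,0) stack=L1,L2,L3; from [0,0,0]:
after L1 α=1/6: [115/6, 239/6, 235/6]
after L2 α=1/4: [613/8, 473/8, 725/8]
after L3 α=1/8: [5211/64, 4783/64, 6867/64]
rounded: [81, 75, 107]


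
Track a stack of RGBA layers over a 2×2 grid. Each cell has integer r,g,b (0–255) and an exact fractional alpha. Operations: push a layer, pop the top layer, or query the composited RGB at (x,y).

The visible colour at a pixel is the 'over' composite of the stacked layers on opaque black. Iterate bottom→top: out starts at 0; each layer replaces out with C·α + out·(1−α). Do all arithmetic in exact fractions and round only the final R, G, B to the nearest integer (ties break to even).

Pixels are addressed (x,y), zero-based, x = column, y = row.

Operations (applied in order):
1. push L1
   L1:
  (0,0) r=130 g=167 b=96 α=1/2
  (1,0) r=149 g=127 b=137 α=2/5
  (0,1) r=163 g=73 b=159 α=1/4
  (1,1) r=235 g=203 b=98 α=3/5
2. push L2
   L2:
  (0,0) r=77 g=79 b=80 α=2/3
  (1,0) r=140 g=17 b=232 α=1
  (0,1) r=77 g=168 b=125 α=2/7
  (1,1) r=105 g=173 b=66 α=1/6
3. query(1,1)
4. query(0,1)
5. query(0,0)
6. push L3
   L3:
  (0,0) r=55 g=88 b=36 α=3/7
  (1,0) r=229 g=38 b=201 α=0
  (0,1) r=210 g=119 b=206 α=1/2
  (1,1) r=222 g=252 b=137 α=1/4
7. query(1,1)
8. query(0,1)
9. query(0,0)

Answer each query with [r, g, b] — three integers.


at x=1,y=1 over L1,L2:
+L1 (α=3/5) → [141, 609/5, 294/5]
+L2 (α=1/6) → [135, 391/3, 60]
= [135, 130, 60]

(0,1) stack=L1,L2; from [0,0,0]:
+L1 (α=1/4) → [163/4, 73/4, 159/4]
+L2 (α=2/7) → [1431/28, 1709/28, 1795/28]
→ [51, 61, 64]

at x=0,y=0 over L1,L2:
L1 α=1/2: [65, 167/2, 48]
L2 α=2/3: [73, 161/2, 208/3]
rounded: [73, 80, 69]

at x=1,y=1 over L1,L2,L3:
+L1 (α=3/5) → [141, 609/5, 294/5]
+L2 (α=1/6) → [135, 391/3, 60]
+L3 (α=1/4) → [627/4, 643/4, 317/4]
rounded: [157, 161, 79]

(0,1) stack=L1,L2,L3; from [0,0,0]:
after L1 α=1/4: [163/4, 73/4, 159/4]
after L2 α=2/7: [1431/28, 1709/28, 1795/28]
after L3 α=1/2: [7311/56, 5041/56, 7563/56]
= [131, 90, 135]

query (0,0) [L1,L2,L3] — begin 0,0,0
+L1 (α=1/2) → [65, 167/2, 48]
+L2 (α=2/3) → [73, 161/2, 208/3]
+L3 (α=3/7) → [457/7, 586/7, 1156/21]
rounded: [65, 84, 55]


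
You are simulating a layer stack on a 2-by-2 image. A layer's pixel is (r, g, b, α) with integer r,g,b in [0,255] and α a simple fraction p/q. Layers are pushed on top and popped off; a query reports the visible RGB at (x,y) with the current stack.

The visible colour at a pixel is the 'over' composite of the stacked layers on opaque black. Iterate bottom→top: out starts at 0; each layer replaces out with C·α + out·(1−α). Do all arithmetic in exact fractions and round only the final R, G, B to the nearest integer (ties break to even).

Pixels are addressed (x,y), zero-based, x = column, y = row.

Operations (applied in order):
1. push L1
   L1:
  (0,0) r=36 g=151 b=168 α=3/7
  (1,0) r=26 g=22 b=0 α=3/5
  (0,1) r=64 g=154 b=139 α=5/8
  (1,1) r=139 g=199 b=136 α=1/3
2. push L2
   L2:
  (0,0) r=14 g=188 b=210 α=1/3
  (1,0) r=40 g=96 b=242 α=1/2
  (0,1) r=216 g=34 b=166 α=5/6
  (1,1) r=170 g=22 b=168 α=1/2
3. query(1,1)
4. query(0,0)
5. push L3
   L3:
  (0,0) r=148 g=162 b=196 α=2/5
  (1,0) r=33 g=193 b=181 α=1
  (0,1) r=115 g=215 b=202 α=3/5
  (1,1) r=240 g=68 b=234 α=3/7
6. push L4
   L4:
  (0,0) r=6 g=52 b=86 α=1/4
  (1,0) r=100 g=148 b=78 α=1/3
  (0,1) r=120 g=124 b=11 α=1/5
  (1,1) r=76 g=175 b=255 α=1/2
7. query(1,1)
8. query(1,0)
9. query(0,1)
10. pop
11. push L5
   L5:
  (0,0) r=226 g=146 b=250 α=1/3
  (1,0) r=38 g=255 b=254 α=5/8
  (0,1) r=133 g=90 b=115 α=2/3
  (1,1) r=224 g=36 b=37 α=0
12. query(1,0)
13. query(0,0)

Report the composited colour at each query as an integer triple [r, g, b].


(1,1) stack=L1,L2; from [0,0,0]:
L1 α=1/3: [139/3, 199/3, 136/3]
L2 α=1/2: [649/6, 265/6, 320/3]
→ [108, 44, 107]

(0,0) stack=L1,L2; from [0,0,0]:
L1 α=3/7: [108/7, 453/7, 72]
L2 α=1/3: [314/21, 2222/21, 118]
→ [15, 106, 118]

(1,1) stack=L1,L2,L3,L4; from [0,0,0]:
after L1 α=1/3: [139/3, 199/3, 136/3]
after L2 α=1/2: [649/6, 265/6, 320/3]
after L3 α=3/7: [494/3, 1142/21, 3386/21]
after L4 α=1/2: [361/3, 4817/42, 8741/42]
rounded: [120, 115, 208]

at x=1,y=0 over L1,L2,L3,L4:
L1 α=3/5: [78/5, 66/5, 0]
L2 α=1/2: [139/5, 273/5, 121]
L3 α=1: [33, 193, 181]
L4 α=1/3: [166/3, 178, 440/3]
rounded: [55, 178, 147]

(0,1) stack=L1,L2,L3,L4; from [0,0,0]:
L1 α=5/8: [40, 385/4, 695/8]
L2 α=5/6: [560/3, 355/8, 2445/16]
L3 α=3/5: [431/3, 587/4, 7293/40]
L4 α=1/5: [2084/15, 711/5, 7403/50]
rounded: [139, 142, 148]

at x=1,y=0 over L1,L2,L3,L5:
+L1 (α=3/5) → [78/5, 66/5, 0]
+L2 (α=1/2) → [139/5, 273/5, 121]
+L3 (α=1) → [33, 193, 181]
+L5 (α=5/8) → [289/8, 927/4, 1813/8]
= [36, 232, 227]

(0,0) stack=L1,L2,L3,L5; from [0,0,0]:
after L1 α=3/7: [108/7, 453/7, 72]
after L2 α=1/3: [314/21, 2222/21, 118]
after L3 α=2/5: [2386/35, 898/7, 746/5]
after L5 α=1/3: [12682/105, 2818/21, 914/5]
= [121, 134, 183]


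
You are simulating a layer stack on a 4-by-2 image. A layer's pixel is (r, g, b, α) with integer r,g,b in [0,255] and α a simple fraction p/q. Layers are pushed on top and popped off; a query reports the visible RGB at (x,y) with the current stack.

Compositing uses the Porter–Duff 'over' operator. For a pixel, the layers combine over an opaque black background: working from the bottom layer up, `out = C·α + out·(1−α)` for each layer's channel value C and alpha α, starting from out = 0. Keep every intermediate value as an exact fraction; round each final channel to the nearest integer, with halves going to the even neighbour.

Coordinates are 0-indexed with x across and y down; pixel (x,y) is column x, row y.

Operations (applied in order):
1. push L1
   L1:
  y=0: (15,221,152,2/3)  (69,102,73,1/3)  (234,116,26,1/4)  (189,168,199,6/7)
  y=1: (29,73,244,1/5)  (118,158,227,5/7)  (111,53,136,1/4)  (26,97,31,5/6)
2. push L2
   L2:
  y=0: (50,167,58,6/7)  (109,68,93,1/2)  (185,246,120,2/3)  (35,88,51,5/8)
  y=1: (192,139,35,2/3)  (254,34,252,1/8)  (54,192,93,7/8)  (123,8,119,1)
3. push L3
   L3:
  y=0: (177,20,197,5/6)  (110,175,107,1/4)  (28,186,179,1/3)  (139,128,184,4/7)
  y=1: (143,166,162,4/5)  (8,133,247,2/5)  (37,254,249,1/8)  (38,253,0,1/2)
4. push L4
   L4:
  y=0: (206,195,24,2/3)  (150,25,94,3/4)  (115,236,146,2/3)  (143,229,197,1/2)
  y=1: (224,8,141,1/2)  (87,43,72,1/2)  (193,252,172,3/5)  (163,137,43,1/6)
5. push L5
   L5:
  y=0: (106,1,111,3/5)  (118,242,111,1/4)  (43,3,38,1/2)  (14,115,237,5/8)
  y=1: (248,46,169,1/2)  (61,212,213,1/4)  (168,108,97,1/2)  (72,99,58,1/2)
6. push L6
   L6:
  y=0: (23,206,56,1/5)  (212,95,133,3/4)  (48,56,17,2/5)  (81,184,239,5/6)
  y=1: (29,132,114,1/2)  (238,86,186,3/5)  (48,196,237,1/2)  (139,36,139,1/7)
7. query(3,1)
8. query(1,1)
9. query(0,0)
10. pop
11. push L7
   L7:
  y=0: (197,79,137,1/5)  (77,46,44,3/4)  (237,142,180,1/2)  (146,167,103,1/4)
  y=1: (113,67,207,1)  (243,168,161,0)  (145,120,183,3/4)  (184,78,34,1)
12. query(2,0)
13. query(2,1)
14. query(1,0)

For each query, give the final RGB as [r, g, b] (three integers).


at x=3,y=1 over L1,L2,L3,L4,L5,L6:
after L1 α=5/6: [65/3, 485/6, 155/6]
after L2 α=1: [123, 8, 119]
after L3 α=1/2: [161/2, 261/2, 119/2]
after L4 α=1/6: [377/4, 1579/12, 227/4]
after L5 α=1/2: [665/8, 2767/24, 459/8]
after L6 α=1/7: [2551/28, 2911/28, 1933/28]
→ [91, 104, 69]

query (1,1) [L1,L2,L3,L4,L5,L6] — begin 0,0,0
+L1 (α=5/7) → [590/7, 790/7, 1135/7]
+L2 (α=1/8) → [211/2, 103, 1387/8]
+L3 (α=2/5) → [133/2, 115, 8113/40]
+L4 (α=1/2) → [307/4, 79, 10993/80]
+L5 (α=1/4) → [1165/16, 449/4, 50019/320]
+L6 (α=3/5) → [6877/40, 193/2, 139299/800]
rounded: [172, 96, 174]

query (0,0) [L1,L2,L3,L4,L5,L6] — begin 0,0,0
L1 α=2/3: [10, 442/3, 304/3]
L2 α=6/7: [310/7, 3448/21, 1348/21]
L3 α=5/6: [6505/42, 2774/63, 22033/126]
L4 α=2/3: [23809/126, 27344/189, 28081/378]
L5 α=3/5: [43843/315, 11051/189, 91018/945]
L6 α=1/5: [182617/1575, 83138/945, 416992/4725]
→ [116, 88, 88]

at x=2,y=0 over L1,L2,L3,L4,L5,L7:
+L1 (α=1/4) → [117/2, 29, 13/2]
+L2 (α=2/3) → [857/6, 521/3, 493/6]
+L3 (α=1/3) → [941/9, 1600/9, 1030/9]
+L4 (α=2/3) → [3011/27, 5848/27, 3658/27]
+L5 (α=1/2) → [2086/27, 5929/54, 2342/27]
+L7 (α=1/2) → [8485/54, 13597/108, 3601/27]
= [157, 126, 133]

at x=2,y=1 over L1,L2,L3,L4,L5,L7:
+L1 (α=1/4) → [111/4, 53/4, 34]
+L2 (α=7/8) → [1623/32, 5429/32, 685/8]
+L3 (α=1/8) → [12545/256, 46131/256, 6787/64]
+L4 (α=3/5) → [86657/640, 142899/640, 23299/160]
+L5 (α=1/2) → [194177/1280, 212019/1280, 38819/320]
+L7 (α=3/4) → [750977/5120, 672819/5120, 214499/1280]
→ [147, 131, 168]

at x=1,y=0 over L1,L2,L3,L4,L5,L7:
L1 α=1/3: [23, 34, 73/3]
L2 α=1/2: [66, 51, 176/3]
L3 α=1/4: [77, 82, 283/4]
L4 α=3/4: [527/4, 157/4, 1411/16]
L5 α=1/4: [2053/16, 1439/16, 6009/64]
L7 α=3/4: [5749/64, 3647/64, 14457/256]
→ [90, 57, 56]


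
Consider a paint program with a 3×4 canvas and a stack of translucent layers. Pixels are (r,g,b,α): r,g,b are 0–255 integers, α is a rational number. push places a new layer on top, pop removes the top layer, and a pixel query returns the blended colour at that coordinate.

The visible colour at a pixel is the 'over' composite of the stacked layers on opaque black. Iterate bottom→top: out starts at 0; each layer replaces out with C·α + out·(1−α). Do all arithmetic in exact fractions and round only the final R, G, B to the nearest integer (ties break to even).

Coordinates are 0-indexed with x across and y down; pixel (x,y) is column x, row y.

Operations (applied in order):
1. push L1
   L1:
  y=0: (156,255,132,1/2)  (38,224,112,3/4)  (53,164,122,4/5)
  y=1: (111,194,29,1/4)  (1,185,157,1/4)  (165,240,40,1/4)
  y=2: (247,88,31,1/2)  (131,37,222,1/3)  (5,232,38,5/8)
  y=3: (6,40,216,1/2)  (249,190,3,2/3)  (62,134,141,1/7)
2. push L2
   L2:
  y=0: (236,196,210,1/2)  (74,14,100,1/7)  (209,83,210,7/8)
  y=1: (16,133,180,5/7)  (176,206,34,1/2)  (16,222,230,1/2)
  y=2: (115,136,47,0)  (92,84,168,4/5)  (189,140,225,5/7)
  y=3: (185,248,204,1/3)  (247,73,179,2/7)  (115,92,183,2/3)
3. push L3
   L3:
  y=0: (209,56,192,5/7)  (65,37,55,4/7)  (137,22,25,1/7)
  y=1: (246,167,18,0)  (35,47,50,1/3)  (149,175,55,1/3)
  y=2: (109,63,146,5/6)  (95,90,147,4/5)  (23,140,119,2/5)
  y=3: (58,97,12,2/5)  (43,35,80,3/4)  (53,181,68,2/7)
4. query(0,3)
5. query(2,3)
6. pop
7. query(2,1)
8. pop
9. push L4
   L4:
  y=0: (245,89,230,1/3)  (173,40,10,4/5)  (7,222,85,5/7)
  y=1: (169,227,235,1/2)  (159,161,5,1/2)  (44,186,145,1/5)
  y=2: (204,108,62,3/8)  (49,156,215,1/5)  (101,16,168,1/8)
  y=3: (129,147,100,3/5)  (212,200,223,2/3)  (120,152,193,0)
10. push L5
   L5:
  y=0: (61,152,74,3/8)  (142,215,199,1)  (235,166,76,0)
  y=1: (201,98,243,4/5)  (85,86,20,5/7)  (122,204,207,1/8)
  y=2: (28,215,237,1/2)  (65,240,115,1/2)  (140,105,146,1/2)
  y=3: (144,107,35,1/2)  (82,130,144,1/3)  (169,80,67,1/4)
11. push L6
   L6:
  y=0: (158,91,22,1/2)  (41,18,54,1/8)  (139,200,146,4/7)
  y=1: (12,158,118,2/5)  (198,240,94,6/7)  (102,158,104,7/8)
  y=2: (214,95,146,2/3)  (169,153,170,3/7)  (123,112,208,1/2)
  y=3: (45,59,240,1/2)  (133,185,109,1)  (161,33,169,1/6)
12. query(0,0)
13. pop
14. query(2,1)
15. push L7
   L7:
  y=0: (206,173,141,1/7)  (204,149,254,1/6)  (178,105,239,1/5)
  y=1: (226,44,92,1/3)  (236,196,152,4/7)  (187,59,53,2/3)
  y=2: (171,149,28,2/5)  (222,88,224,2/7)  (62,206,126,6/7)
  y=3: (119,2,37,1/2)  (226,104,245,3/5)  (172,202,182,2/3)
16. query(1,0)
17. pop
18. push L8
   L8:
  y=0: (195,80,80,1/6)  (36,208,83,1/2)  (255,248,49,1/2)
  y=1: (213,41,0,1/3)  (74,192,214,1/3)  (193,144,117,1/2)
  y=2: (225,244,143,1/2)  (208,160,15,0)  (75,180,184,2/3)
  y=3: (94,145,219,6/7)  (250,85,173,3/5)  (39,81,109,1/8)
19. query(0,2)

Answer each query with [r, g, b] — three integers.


query (0,3) [L1,L2,L3] — begin 0,0,0
L1 α=1/2: [3, 20, 108]
L2 α=1/3: [191/3, 96, 140]
L3 α=2/5: [307/5, 482/5, 444/5]
→ [61, 96, 89]

at x=2,y=3 over L1,L2,L3:
after L1 α=1/7: [62/7, 134/7, 141/7]
after L2 α=2/3: [1672/21, 474/7, 901/7]
after L3 α=2/7: [10586/147, 4904/49, 5457/49]
rounded: [72, 100, 111]

query (2,1) [L1,L2] — begin 0,0,0
L1 α=1/4: [165/4, 60, 10]
L2 α=1/2: [229/8, 141, 120]
→ [29, 141, 120]

at x=0,y=0 over L1,L4,L5,L6:
after L1 α=1/2: [78, 255/2, 66]
after L4 α=1/3: [401/3, 344/3, 362/3]
after L5 α=3/8: [1277/12, 386/3, 619/6]
after L6 α=1/2: [3173/24, 659/6, 751/12]
= [132, 110, 63]

query (2,1) [L1,L4,L5] — begin 0,0,0
L1 α=1/4: [165/4, 60, 10]
L4 α=1/5: [209/5, 426/5, 37]
L5 α=1/8: [2073/40, 2001/20, 233/4]
→ [52, 100, 58]

query (1,0) [L1,L4,L5,L7] — begin 0,0,0
after L1 α=3/4: [57/2, 168, 84]
after L4 α=4/5: [1441/10, 328/5, 124/5]
after L5 α=1: [142, 215, 199]
after L7 α=1/6: [457/3, 204, 1249/6]
rounded: [152, 204, 208]

at x=0,y=2 over L1,L4,L5,L8:
after L1 α=1/2: [247/2, 44, 31/2]
after L4 α=3/8: [2459/16, 68, 527/16]
after L5 α=1/2: [2907/32, 283/2, 4319/32]
after L8 α=1/2: [10107/64, 771/4, 8895/64]
rounded: [158, 193, 139]


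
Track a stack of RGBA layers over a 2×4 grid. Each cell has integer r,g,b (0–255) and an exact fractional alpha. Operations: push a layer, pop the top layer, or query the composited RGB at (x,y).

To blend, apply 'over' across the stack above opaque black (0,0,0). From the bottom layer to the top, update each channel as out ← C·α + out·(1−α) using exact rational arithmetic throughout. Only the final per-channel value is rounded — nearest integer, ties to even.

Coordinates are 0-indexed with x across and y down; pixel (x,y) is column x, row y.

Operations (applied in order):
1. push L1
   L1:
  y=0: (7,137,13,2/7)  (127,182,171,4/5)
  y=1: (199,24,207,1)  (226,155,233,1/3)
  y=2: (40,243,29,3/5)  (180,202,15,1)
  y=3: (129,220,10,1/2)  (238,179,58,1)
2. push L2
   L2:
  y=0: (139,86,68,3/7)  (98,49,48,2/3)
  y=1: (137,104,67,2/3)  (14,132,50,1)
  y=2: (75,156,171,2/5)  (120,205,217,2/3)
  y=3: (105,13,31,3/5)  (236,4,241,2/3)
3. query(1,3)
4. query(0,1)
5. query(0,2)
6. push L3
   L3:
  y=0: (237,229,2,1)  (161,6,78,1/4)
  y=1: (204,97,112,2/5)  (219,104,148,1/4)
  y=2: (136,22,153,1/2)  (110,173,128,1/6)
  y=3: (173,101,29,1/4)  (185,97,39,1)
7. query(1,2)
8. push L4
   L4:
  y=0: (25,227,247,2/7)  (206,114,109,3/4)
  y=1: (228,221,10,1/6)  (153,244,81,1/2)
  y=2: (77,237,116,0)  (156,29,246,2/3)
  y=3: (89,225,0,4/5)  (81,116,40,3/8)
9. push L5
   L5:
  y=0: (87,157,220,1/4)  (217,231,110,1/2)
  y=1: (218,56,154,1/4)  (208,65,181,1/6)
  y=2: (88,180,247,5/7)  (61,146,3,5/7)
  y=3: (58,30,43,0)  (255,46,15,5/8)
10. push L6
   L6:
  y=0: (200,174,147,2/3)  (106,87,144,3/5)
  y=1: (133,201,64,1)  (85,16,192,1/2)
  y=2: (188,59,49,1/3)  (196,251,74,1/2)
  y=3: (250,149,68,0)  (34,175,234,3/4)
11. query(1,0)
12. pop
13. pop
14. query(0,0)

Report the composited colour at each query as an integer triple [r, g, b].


query (1,3) [L1,L2] — begin 0,0,0
L1 α=1: [238, 179, 58]
L2 α=2/3: [710/3, 187/3, 180]
= [237, 62, 180]

(0,1) stack=L1,L2; from [0,0,0]:
L1 α=1: [199, 24, 207]
L2 α=2/3: [473/3, 232/3, 341/3]
→ [158, 77, 114]

query (0,2) [L1,L2] — begin 0,0,0
L1 α=3/5: [24, 729/5, 87/5]
L2 α=2/5: [222/5, 3747/25, 1971/25]
= [44, 150, 79]

at x=1,y=2 over L1,L2,L3:
after L1 α=1: [180, 202, 15]
after L2 α=2/3: [140, 204, 449/3]
after L3 α=1/6: [135, 1193/6, 2629/18]
rounded: [135, 199, 146]

at x=1,y=0 over L1,L2,L3,L4,L5,L6:
after L1 α=4/5: [508/5, 728/5, 684/5]
after L2 α=2/3: [496/5, 406/5, 388/5]
after L3 α=1/4: [2293/20, 312/5, 777/10]
after L4 α=3/4: [14653/80, 1011/10, 4047/40]
after L5 α=1/2: [32013/160, 3321/20, 8447/80]
after L6 α=3/5: [57453/400, 5931/50, 25727/200]
→ [144, 119, 129]

at x=0,y=0 over L1,L2,L3,L4:
L1 α=2/7: [2, 274/7, 26/7]
L2 α=3/7: [425/7, 2902/49, 1532/49]
L3 α=1: [237, 229, 2]
L4 α=2/7: [1235/7, 1599/7, 72]
rounded: [176, 228, 72]


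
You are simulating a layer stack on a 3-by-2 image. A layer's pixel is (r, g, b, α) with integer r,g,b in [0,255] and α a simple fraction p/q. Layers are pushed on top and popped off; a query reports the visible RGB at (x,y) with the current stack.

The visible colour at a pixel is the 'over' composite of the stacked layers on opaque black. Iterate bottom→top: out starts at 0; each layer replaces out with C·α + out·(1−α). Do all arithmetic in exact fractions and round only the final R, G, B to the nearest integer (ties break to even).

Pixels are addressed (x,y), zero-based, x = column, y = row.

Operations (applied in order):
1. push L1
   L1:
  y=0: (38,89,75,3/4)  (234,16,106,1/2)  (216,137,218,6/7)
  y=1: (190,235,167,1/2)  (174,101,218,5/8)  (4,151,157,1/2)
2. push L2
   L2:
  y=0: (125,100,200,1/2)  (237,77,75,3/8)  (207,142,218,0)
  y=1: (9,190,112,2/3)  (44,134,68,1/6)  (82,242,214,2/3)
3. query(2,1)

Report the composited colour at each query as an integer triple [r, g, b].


query (2,1) [L1,L2] — begin 0,0,0
after L1 α=1/2: [2, 151/2, 157/2]
after L2 α=2/3: [166/3, 373/2, 1013/6]
→ [55, 186, 169]


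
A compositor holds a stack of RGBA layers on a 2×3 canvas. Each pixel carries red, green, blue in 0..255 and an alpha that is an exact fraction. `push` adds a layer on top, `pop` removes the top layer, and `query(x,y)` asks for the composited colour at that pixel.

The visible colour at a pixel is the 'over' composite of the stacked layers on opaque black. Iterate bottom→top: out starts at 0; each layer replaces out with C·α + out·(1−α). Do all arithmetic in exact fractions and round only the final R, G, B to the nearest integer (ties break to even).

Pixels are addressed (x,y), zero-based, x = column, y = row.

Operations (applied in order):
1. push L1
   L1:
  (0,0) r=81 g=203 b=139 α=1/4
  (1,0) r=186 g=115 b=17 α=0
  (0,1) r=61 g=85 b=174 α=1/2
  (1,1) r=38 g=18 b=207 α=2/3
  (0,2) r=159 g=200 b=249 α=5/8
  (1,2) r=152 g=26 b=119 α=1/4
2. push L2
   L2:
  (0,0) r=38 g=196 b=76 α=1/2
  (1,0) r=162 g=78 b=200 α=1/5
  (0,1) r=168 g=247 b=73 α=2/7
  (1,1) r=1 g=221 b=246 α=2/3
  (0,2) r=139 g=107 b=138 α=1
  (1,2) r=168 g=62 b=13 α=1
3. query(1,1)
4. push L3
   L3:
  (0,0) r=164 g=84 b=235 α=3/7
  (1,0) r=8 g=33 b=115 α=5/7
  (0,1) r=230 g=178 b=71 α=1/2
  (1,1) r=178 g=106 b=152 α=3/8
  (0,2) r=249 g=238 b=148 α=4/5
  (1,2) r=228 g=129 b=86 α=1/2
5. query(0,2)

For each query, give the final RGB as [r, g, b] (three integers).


at x=1,y=1 over L1,L2:
L1 α=2/3: [76/3, 12, 138]
L2 α=2/3: [82/9, 454/3, 210]
rounded: [9, 151, 210]

query (0,2) [L1,L2,L3] — begin 0,0,0
after L1 α=5/8: [795/8, 125, 1245/8]
after L2 α=1: [139, 107, 138]
after L3 α=4/5: [227, 1059/5, 146]
rounded: [227, 212, 146]


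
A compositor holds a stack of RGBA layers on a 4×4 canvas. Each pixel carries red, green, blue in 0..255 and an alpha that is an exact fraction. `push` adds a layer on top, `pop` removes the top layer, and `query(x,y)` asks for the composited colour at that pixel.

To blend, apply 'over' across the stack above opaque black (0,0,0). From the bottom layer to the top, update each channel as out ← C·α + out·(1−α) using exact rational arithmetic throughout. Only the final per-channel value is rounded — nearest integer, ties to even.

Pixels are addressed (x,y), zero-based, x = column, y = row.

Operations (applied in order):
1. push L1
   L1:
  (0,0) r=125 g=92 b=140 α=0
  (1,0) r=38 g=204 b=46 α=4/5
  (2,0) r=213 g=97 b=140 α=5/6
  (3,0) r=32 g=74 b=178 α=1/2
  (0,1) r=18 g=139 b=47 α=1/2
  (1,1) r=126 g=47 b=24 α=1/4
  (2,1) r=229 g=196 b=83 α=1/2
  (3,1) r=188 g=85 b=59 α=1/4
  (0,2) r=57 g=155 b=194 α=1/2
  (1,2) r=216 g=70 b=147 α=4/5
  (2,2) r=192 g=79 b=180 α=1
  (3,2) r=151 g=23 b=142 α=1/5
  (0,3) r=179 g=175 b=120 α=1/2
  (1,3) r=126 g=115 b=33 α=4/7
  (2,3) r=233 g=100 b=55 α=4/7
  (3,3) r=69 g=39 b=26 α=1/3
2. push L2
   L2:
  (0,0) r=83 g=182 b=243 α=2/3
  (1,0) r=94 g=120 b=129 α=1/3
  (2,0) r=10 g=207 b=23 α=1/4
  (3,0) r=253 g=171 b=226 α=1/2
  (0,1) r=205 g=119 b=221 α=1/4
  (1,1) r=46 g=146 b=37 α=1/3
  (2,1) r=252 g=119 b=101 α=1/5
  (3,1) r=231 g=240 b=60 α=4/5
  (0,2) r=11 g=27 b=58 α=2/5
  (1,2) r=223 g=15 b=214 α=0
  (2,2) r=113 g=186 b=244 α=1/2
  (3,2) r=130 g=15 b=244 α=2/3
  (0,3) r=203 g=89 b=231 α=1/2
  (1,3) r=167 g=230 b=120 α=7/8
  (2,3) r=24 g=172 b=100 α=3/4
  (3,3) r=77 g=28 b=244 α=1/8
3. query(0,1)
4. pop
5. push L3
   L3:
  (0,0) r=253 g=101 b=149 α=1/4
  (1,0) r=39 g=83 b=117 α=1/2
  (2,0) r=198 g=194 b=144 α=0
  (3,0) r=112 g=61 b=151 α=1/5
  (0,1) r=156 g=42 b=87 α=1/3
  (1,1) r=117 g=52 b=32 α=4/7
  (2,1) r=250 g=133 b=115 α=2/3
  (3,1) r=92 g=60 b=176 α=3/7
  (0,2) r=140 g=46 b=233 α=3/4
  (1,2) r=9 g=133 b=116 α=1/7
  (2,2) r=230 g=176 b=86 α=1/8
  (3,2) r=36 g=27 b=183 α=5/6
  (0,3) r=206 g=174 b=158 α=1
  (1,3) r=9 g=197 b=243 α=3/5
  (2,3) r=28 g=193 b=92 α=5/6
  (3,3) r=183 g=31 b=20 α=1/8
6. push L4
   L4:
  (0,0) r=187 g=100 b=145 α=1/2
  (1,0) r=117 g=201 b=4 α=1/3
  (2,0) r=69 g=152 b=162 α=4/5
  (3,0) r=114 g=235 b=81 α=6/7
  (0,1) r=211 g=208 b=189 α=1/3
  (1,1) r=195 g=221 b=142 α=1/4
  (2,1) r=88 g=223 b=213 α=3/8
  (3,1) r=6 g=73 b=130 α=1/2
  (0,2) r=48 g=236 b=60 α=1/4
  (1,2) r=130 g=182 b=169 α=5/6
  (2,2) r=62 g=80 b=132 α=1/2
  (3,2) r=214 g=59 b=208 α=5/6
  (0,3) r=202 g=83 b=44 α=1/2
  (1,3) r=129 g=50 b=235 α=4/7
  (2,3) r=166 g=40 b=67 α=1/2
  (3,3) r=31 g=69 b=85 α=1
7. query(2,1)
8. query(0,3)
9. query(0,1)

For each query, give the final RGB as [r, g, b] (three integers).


(0,1) stack=L1,L2; from [0,0,0]:
+L1 (α=1/2) → [9, 139/2, 47/2]
+L2 (α=1/4) → [58, 655/8, 583/8]
rounded: [58, 82, 73]

at x=2,y=1 over L1,L3,L4:
after L1 α=1/2: [229/2, 98, 83/2]
after L3 α=2/3: [1229/6, 364/3, 181/2]
after L4 α=3/8: [7729/48, 3827/24, 2183/16]
= [161, 159, 136]

at x=0,y=3 over L1,L3,L4:
L1 α=1/2: [179/2, 175/2, 60]
L3 α=1: [206, 174, 158]
L4 α=1/2: [204, 257/2, 101]
→ [204, 128, 101]

query (0,1) [L1,L3,L4] — begin 0,0,0
L1 α=1/2: [9, 139/2, 47/2]
L3 α=1/3: [58, 181/3, 134/3]
L4 α=1/3: [109, 986/9, 835/9]
→ [109, 110, 93]


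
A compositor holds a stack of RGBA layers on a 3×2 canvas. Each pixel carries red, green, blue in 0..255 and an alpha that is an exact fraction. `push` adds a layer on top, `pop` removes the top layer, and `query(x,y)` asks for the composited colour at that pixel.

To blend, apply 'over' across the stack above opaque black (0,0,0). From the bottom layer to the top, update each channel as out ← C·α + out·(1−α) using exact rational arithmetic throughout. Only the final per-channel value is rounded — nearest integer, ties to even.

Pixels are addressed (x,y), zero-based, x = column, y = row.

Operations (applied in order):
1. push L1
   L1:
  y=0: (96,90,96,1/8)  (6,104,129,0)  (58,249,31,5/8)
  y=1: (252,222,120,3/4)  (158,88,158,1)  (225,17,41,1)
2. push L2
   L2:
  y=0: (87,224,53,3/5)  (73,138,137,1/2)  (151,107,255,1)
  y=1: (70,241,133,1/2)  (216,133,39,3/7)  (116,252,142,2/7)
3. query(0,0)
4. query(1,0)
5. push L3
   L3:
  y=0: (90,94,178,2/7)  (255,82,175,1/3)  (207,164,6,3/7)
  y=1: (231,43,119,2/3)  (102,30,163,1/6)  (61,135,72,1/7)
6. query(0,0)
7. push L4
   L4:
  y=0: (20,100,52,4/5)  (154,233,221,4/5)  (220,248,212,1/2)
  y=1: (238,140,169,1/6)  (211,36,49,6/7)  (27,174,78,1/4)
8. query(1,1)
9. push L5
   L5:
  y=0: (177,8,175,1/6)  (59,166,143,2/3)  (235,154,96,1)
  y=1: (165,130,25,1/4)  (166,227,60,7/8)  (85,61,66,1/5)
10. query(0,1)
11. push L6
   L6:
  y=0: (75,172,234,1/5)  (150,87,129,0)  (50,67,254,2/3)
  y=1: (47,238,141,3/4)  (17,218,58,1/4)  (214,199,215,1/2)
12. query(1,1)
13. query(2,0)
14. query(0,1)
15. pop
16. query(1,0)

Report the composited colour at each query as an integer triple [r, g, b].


(0,0) stack=L1,L2; from [0,0,0]:
after L1 α=1/8: [12, 45/4, 12]
after L2 α=3/5: [57, 1389/10, 183/5]
rounded: [57, 139, 37]

query (1,0) [L1,L2] — begin 0,0,0
+L1 (α=0) → [0, 0, 0]
+L2 (α=1/2) → [73/2, 69, 137/2]
rounded: [36, 69, 68]

query (0,0) [L1,L2,L3] — begin 0,0,0
after L1 α=1/8: [12, 45/4, 12]
after L2 α=3/5: [57, 1389/10, 183/5]
after L3 α=2/7: [465/7, 1765/14, 77]
= [66, 126, 77]

(1,1) stack=L1,L2,L3,L4; from [0,0,0]:
+L1 (α=1) → [158, 88, 158]
+L2 (α=3/7) → [1280/7, 751/7, 107]
+L3 (α=1/6) → [3557/21, 3965/42, 349/3]
+L4 (α=6/7) → [30143/147, 13037/294, 1231/21]
→ [205, 44, 59]

(0,1) stack=L1,L2,L3,L4,L5; from [0,0,0]:
after L1 α=3/4: [189, 333/2, 90]
after L2 α=1/2: [259/2, 815/4, 223/2]
after L3 α=2/3: [1183/6, 1159/12, 233/2]
after L4 α=1/6: [7343/36, 7475/72, 501/4]
after L5 α=1/4: [9323/48, 10595/96, 1603/16]
= [194, 110, 100]

(1,1) stack=L1,L2,L3,L4,L5,L6; from [0,0,0]:
+L1 (α=1) → [158, 88, 158]
+L2 (α=3/7) → [1280/7, 751/7, 107]
+L3 (α=1/6) → [3557/21, 3965/42, 349/3]
+L4 (α=6/7) → [30143/147, 13037/294, 1231/21]
+L5 (α=7/8) → [200957/1176, 480203/2352, 10051/168]
+L6 (α=1/4) → [207621/1568, 651115/3136, 13299/224]
= [132, 208, 59]

at x=2,y=0 over L1,L2,L3,L4,L5,L6:
L1 α=5/8: [145/4, 1245/8, 155/8]
L2 α=1: [151, 107, 255]
L3 α=3/7: [175, 920/7, 1038/7]
L4 α=1/2: [395/2, 1328/7, 1261/7]
L5 α=1: [235, 154, 96]
L6 α=2/3: [335/3, 96, 604/3]
= [112, 96, 201]

at x=0,y=1 over L1,L2,L3,L4,L5,L6:
L1 α=3/4: [189, 333/2, 90]
L2 α=1/2: [259/2, 815/4, 223/2]
L3 α=2/3: [1183/6, 1159/12, 233/2]
L4 α=1/6: [7343/36, 7475/72, 501/4]
L5 α=1/4: [9323/48, 10595/96, 1603/16]
L6 α=3/4: [16091/192, 79139/384, 8371/64]
→ [84, 206, 131]

query (1,0) [L1,L2,L3,L4,L5] — begin 0,0,0
+L1 (α=0) → [0, 0, 0]
+L2 (α=1/2) → [73/2, 69, 137/2]
+L3 (α=1/3) → [328/3, 220/3, 104]
+L4 (α=4/5) → [2176/15, 3016/15, 988/5]
+L5 (α=2/3) → [3946/45, 7996/45, 806/5]
→ [88, 178, 161]


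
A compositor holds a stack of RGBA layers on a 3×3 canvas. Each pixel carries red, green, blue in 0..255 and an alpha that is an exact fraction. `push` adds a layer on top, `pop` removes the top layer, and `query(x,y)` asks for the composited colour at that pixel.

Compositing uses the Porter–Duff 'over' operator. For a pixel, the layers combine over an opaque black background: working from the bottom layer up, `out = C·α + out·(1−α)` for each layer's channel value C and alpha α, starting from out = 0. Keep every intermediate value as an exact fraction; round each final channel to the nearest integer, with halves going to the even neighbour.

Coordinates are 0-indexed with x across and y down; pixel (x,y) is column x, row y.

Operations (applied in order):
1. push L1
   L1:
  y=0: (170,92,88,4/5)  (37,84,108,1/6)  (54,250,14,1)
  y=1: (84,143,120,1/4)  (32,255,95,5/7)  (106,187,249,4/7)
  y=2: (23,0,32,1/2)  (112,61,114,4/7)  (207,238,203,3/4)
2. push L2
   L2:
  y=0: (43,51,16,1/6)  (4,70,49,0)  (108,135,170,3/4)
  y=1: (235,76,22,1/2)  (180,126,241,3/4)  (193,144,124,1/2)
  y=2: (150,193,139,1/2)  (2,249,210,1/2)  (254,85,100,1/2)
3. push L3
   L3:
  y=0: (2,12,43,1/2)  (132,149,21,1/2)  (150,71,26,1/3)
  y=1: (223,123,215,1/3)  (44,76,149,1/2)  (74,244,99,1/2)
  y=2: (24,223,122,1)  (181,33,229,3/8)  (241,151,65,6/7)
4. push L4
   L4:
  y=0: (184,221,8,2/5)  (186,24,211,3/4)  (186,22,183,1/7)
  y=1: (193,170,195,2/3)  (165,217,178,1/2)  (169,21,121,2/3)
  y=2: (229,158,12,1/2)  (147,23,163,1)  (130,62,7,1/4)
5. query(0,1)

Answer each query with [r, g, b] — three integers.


at x=0,y=1 over L1,L2,L3,L4:
+L1 (α=1/4) → [21, 143/4, 30]
+L2 (α=1/2) → [128, 447/8, 26]
+L3 (α=1/3) → [479/3, 313/4, 89]
+L4 (α=2/3) → [1637/9, 1673/12, 479/3]
rounded: [182, 139, 160]


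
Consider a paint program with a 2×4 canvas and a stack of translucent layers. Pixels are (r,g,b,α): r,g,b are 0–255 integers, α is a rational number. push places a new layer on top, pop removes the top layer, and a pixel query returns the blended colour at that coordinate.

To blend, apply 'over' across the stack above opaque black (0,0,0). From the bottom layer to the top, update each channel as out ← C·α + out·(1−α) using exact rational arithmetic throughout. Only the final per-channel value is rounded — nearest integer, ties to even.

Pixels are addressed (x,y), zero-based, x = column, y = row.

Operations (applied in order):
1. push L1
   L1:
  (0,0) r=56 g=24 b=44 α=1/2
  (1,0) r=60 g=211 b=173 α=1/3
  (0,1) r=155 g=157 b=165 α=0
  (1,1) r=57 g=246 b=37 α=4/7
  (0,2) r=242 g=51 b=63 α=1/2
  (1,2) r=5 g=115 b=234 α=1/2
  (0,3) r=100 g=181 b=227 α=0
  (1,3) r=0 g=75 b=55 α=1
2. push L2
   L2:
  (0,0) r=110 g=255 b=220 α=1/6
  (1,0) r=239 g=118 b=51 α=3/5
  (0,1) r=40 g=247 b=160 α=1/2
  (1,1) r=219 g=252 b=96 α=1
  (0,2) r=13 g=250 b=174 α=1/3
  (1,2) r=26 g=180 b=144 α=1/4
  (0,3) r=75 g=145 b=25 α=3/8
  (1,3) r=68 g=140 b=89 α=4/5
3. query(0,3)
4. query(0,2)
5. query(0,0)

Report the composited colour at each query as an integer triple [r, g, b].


at x=0,y=3 over L1,L2:
+L1 (α=0) → [0, 0, 0]
+L2 (α=3/8) → [225/8, 435/8, 75/8]
→ [28, 54, 9]

(0,2) stack=L1,L2; from [0,0,0]:
+L1 (α=1/2) → [121, 51/2, 63/2]
+L2 (α=1/3) → [85, 301/3, 79]
rounded: [85, 100, 79]

(0,0) stack=L1,L2; from [0,0,0]:
L1 α=1/2: [28, 12, 22]
L2 α=1/6: [125/3, 105/2, 55]
rounded: [42, 52, 55]


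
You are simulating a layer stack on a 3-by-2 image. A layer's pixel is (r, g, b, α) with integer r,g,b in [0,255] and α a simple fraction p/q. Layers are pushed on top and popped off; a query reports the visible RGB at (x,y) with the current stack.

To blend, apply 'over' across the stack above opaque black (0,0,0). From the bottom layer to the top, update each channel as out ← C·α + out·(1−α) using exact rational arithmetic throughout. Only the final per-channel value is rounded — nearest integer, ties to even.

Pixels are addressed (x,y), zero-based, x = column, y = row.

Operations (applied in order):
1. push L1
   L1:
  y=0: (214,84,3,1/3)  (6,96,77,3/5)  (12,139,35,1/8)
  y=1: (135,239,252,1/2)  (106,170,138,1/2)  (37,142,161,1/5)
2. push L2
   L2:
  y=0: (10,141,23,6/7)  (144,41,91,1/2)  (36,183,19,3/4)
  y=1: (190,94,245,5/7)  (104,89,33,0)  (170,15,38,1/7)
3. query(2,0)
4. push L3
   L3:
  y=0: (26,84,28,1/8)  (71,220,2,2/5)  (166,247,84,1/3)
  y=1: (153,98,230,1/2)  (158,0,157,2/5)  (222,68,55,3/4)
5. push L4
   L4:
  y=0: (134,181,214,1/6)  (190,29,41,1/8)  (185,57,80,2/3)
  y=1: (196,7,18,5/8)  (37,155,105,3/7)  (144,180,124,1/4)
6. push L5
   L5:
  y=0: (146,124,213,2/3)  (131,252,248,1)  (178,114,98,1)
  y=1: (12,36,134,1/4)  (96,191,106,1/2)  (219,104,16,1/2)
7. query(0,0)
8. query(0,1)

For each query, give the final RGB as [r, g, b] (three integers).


(2,0) stack=L1,L2; from [0,0,0]:
L1 α=1/8: [3/2, 139/8, 35/8]
L2 α=3/4: [219/8, 4531/32, 491/32]
= [27, 142, 15]

at x=0,y=0 over L1,L2,L3,L4,L5:
L1 α=1/3: [214/3, 28, 1]
L2 α=6/7: [394/21, 874/7, 139/7]
L3 α=1/8: [59/3, 479/4, 167/8]
L4 α=1/6: [697/18, 3119/24, 849/16]
L5 α=2/3: [5953/54, 9071/72, 2555/16]
= [110, 126, 160]

query (0,1) [L1,L2,L3,L4,L5] — begin 0,0,0
+L1 (α=1/2) → [135/2, 239/2, 126]
+L2 (α=5/7) → [155, 709/7, 211]
+L3 (α=1/2) → [154, 1395/14, 441/2]
+L4 (α=5/8) → [721/4, 4675/112, 1503/16]
+L5 (α=1/4) → [2211/16, 18057/448, 6653/64]
→ [138, 40, 104]


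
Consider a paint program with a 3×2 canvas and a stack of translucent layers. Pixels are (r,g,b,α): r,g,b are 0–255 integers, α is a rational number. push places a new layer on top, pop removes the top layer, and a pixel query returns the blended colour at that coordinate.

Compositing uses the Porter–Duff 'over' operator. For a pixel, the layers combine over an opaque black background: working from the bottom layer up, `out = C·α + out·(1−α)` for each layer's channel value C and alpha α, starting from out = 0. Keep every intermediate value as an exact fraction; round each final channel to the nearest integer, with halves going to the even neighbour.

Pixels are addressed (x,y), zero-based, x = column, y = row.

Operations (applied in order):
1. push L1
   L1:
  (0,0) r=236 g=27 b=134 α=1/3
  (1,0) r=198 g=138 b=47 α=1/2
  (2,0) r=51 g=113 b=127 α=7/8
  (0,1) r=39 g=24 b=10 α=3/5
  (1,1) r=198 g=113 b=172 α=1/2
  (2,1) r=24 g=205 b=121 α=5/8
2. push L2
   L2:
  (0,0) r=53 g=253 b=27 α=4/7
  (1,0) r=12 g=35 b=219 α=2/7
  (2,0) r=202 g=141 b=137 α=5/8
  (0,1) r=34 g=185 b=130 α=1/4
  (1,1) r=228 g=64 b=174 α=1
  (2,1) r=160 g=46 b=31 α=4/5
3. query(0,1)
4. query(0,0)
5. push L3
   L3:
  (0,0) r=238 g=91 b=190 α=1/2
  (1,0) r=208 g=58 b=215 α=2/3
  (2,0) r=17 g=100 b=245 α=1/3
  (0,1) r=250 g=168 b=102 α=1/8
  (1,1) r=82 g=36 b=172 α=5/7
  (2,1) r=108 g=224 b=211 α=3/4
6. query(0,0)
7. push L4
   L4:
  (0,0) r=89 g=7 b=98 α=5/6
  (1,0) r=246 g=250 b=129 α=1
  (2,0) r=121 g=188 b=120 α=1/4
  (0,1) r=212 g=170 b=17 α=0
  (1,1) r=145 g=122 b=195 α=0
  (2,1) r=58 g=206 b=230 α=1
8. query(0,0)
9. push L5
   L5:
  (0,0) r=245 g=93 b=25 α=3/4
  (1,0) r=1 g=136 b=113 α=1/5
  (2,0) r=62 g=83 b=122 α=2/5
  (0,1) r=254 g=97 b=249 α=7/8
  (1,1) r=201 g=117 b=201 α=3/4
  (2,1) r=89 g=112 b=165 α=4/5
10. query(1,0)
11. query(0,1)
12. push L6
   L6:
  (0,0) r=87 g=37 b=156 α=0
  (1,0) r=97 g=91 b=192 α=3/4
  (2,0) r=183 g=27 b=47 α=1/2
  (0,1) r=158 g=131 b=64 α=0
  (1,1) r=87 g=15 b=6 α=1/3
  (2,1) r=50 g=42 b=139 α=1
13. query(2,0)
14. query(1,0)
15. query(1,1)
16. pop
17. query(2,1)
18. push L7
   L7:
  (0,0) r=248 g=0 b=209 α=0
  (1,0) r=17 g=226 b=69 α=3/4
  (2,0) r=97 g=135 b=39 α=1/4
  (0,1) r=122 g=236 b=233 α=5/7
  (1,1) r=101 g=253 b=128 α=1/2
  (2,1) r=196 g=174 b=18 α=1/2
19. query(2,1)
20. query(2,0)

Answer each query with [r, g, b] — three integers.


(0,1) stack=L1,L2; from [0,0,0]:
after L1 α=3/5: [117/5, 72/5, 6]
after L2 α=1/4: [521/20, 1141/20, 37]
= [26, 57, 37]

query (0,0) [L1,L2] — begin 0,0,0
L1 α=1/3: [236/3, 9, 134/3]
L2 α=4/7: [64, 1039/7, 242/7]
rounded: [64, 148, 35]

(0,0) stack=L1,L2,L3; from [0,0,0]:
L1 α=1/3: [236/3, 9, 134/3]
L2 α=4/7: [64, 1039/7, 242/7]
L3 α=1/2: [151, 838/7, 786/7]
= [151, 120, 112]

at x=0,y=0 over L1,L2,L3,L4:
+L1 (α=1/3) → [236/3, 9, 134/3]
+L2 (α=4/7) → [64, 1039/7, 242/7]
+L3 (α=1/2) → [151, 838/7, 786/7]
+L4 (α=5/6) → [298/3, 361/14, 2108/21]
→ [99, 26, 100]

at x=1,y=0 over L1,L2,L3,L4,L5:
+L1 (α=1/2) → [99, 69, 47/2]
+L2 (α=2/7) → [519/7, 415/7, 1111/14]
+L3 (α=2/3) → [3431/21, 409/7, 2377/14]
+L4 (α=1) → [246, 250, 129]
+L5 (α=1/5) → [197, 1136/5, 629/5]
→ [197, 227, 126]

(0,1) stack=L1,L2,L3,L4,L5; from [0,0,0]:
L1 α=3/5: [117/5, 72/5, 6]
L2 α=1/4: [521/20, 1141/20, 37]
L3 α=1/8: [8647/160, 11347/160, 361/8]
L4 α=0: [8647/160, 11347/160, 361/8]
L5 α=7/8: [293127/1280, 119987/1280, 14305/64]
→ [229, 94, 224]

query (2,0) [L1,L2,L3,L4,L5,L6] — begin 0,0,0
after L1 α=7/8: [357/8, 791/8, 889/8]
after L2 α=5/8: [9151/64, 8013/64, 8147/64]
after L3 α=1/3: [9695/96, 11213/96, 5329/32]
after L4 α=1/4: [13567/128, 17229/128, 19827/128]
after L5 α=2/5: [56573/640, 14587/128, 90713/640]
after L6 α=1/2: [173693/1280, 18043/256, 120793/1280]
rounded: [136, 70, 94]

at x=1,y=0 over L1,L2,L3,L4,L5,L6:
+L1 (α=1/2) → [99, 69, 47/2]
+L2 (α=2/7) → [519/7, 415/7, 1111/14]
+L3 (α=2/3) → [3431/21, 409/7, 2377/14]
+L4 (α=1) → [246, 250, 129]
+L5 (α=1/5) → [197, 1136/5, 629/5]
+L6 (α=3/4) → [122, 2501/20, 3509/20]
= [122, 125, 175]

query (1,1) [L1,L2,L3,L4,L5,L6] — begin 0,0,0
+L1 (α=1/2) → [99, 113/2, 86]
+L2 (α=1) → [228, 64, 174]
+L3 (α=5/7) → [866/7, 44, 1208/7]
+L4 (α=0) → [866/7, 44, 1208/7]
+L5 (α=3/4) → [5087/28, 395/4, 5429/28]
+L6 (α=1/3) → [6305/42, 425/6, 5513/42]
→ [150, 71, 131]

at x=2,y=1 over L1,L2,L3,L4,L5:
+L1 (α=5/8) → [15, 1025/8, 605/8]
+L2 (α=4/5) → [131, 2497/40, 1597/40]
+L3 (α=3/4) → [455/4, 29377/160, 26917/160]
+L4 (α=1) → [58, 206, 230]
+L5 (α=4/5) → [414/5, 654/5, 178]
= [83, 131, 178]

(2,1) stack=L1,L2,L3,L4,L5,L7; from [0,0,0]:
after L1 α=5/8: [15, 1025/8, 605/8]
after L2 α=4/5: [131, 2497/40, 1597/40]
after L3 α=3/4: [455/4, 29377/160, 26917/160]
after L4 α=1: [58, 206, 230]
after L5 α=4/5: [414/5, 654/5, 178]
after L7 α=1/2: [697/5, 762/5, 98]
→ [139, 152, 98]

(2,0) stack=L1,L2,L3,L4,L5,L7; from [0,0,0]:
L1 α=7/8: [357/8, 791/8, 889/8]
L2 α=5/8: [9151/64, 8013/64, 8147/64]
L3 α=1/3: [9695/96, 11213/96, 5329/32]
L4 α=1/4: [13567/128, 17229/128, 19827/128]
L5 α=2/5: [56573/640, 14587/128, 90713/640]
L7 α=1/4: [231799/2560, 61041/512, 297099/2560]
= [91, 119, 116]


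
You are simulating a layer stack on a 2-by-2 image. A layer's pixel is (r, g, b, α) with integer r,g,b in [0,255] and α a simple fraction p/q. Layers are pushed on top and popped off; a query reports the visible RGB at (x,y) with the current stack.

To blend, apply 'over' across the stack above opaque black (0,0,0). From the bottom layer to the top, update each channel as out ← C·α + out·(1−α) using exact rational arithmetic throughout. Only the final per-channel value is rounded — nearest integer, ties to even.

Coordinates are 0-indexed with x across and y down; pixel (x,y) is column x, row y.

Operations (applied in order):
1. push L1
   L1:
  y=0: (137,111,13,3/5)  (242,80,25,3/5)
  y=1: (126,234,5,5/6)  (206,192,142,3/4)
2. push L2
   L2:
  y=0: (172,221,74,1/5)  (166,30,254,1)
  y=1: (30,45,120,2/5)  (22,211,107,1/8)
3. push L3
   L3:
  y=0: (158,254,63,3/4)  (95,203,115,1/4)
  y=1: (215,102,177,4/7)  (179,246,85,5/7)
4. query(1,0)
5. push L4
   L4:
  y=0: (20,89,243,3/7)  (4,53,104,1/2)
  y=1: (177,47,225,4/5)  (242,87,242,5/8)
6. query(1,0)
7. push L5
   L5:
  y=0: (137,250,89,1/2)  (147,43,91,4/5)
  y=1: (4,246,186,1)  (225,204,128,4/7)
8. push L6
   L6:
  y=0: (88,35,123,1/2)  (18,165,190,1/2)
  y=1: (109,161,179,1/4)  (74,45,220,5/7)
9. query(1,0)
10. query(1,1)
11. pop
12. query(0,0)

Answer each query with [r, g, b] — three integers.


(1,0) stack=L1,L2,L3; from [0,0,0]:
L1 α=3/5: [726/5, 48, 15]
L2 α=1: [166, 30, 254]
L3 α=1/4: [593/4, 293/4, 877/4]
rounded: [148, 73, 219]

query (1,0) [L1,L2,L3,L4] — begin 0,0,0
after L1 α=3/5: [726/5, 48, 15]
after L2 α=1: [166, 30, 254]
after L3 α=1/4: [593/4, 293/4, 877/4]
after L4 α=1/2: [609/8, 505/8, 1293/8]
→ [76, 63, 162]

query (1,0) [L1,L2,L3,L4,L5,L6] — begin 0,0,0
after L1 α=3/5: [726/5, 48, 15]
after L2 α=1: [166, 30, 254]
after L3 α=1/4: [593/4, 293/4, 877/4]
after L4 α=1/2: [609/8, 505/8, 1293/8]
after L5 α=4/5: [5313/40, 1881/40, 841/8]
after L6 α=1/2: [6033/80, 8481/80, 2361/16]
→ [75, 106, 148]

(1,1) stack=L1,L2,L3,L4,L5,L6; from [0,0,0]:
+L1 (α=3/4) → [309/2, 144, 213/2]
+L2 (α=1/8) → [2207/16, 1219/8, 1705/16]
+L3 (α=5/7) → [9367/56, 877/4, 5105/56]
+L4 (α=5/8) → [95861/448, 4371/32, 83075/448]
+L5 (α=4/7) → [690783/3136, 39225/224, 478601/3136]
+L6 (α=5/7) → [1270943/10976, 64425/784, 2203401/10976]
= [116, 82, 201]

at x=0,y=0 over L1,L2,L3,L4,L5:
+L1 (α=3/5) → [411/5, 333/5, 39/5]
+L2 (α=1/5) → [2504/25, 2437/25, 526/25]
+L3 (α=3/4) → [7177/50, 21487/100, 5251/100]
+L4 (α=3/7) → [15854/175, 28162/175, 23476/175]
+L5 (α=1/2) → [39829/350, 35956/175, 39051/350]
rounded: [114, 205, 112]
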